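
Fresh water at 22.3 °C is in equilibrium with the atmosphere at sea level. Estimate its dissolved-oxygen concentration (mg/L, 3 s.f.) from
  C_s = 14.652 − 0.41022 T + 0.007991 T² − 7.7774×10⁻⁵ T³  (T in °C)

C_s = 14.652 − 0.41022×22.3 + 0.007991×22.3² − 7.7774×10⁻⁵×22.3³ = 8.615 mg/L.

C_s ≈ 8.62 mg/L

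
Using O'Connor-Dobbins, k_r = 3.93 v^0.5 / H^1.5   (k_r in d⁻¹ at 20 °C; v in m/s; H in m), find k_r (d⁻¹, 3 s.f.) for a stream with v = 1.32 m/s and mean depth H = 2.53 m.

k_r = 3.93 × 1.32^0.5 / 2.53^1.5 = 3.93 × 1.149 / 4.024 = 1.122 d⁻¹.

k_r ≈ 1.12 d⁻¹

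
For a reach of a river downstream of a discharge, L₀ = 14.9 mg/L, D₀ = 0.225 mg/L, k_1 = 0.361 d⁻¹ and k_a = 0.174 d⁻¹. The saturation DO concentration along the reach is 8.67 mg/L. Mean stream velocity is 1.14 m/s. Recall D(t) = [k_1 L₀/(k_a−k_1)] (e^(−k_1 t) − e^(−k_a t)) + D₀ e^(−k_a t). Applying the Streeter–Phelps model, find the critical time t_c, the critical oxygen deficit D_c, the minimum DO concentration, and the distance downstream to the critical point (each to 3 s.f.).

t_c ≈ 3.86 d; D_c ≈ 7.67 mg/L; min DO ≈ 1.00 mg/L; x_c ≈ 380 km

t_c = [1/(k_a−k_1)] ln[(k_a/k_1)(1 − D₀(k_a−k_1)/(k_1 L₀))]
= [1/(0.174−0.361)] ln[(0.174/0.361)(1 − 0.225×-0.1870/(0.361×14.9))]
= (1/-0.1870) ln[0.4820 × 1.008] = -5.348 × ln(0.4858) = -5.348 × -0.7220 = 3.861 d.
D_c = (k_1/k_a) L₀ e^(−k_1 t_c) = (0.361/0.174) × 14.9 × e^(−0.361×3.861) = 2.075 × 14.9 × 0.2481 = 7.670 mg/L.
Minimum DO = C_s − D_c = 8.67 − 7.670 = 1.000 mg/L.
x_c = v t_c = 1.14 m/s × 3.861 d × 86400 s/d = 380300 m ≈ 380 km.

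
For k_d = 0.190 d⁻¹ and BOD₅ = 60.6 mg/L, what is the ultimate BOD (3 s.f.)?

BOD₅ = L₀(1 − e^(−5k_d)) ⇒ L₀ = BOD₅ / (1 − e^(−5×0.190))
= 60.6 / (1 − 0.3867) = 60.6 / 0.6133 = 98.82 mg/L.

L₀ ≈ 98.8 mg/L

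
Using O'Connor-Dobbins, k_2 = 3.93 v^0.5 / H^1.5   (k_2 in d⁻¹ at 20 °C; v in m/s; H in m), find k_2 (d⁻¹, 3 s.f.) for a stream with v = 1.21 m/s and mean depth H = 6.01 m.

k_2 ≈ 0.293 d⁻¹

k_2 = 3.93 × 1.21^0.5 / 6.01^1.5 = 3.93 × 1.100 / 14.73 = 0.2934 d⁻¹.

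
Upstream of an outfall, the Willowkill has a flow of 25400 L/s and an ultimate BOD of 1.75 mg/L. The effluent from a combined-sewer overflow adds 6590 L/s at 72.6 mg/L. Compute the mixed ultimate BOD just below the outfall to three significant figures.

16.3 mg/L

Flow-weighted mixing: C = (Q_r C_r + Q_w C_w)/(Q_r + Q_w)
= (25400×1.75 + 6590×72.6)/(25400 + 6590) = 522900/31990 = 16.35 mg/L.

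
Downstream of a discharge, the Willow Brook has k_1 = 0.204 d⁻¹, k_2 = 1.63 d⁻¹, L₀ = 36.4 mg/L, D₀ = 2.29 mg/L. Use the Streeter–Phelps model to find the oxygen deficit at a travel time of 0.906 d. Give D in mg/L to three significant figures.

D ≈ 3.66 mg/L

k_1 L₀/(k_2−k_1) = 0.204×36.4/(1.63−0.204) = 7.426/1.426 = 5.207 mg/L.
e^(−k_1 t) = e^(−0.204×0.9060) = 0.8313; e^(−k_2 t) = e^(−1.63×0.9060) = 0.2284.
D = 5.207 × (0.8313 − 0.2284) + 2.29 × 0.2284 = 3.139 + 0.5230 = 3.662 mg/L.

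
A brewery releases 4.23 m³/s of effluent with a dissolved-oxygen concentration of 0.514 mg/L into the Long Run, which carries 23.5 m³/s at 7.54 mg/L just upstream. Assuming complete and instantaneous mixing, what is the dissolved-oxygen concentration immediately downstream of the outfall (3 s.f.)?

6.47 mg/L

Flow-weighted mixing: C = (Q_r C_r + Q_w C_w)/(Q_r + Q_w)
= (23.5×7.54 + 4.23×0.514)/(23.5 + 4.23) = 179.4/27.73 = 6.468 mg/L.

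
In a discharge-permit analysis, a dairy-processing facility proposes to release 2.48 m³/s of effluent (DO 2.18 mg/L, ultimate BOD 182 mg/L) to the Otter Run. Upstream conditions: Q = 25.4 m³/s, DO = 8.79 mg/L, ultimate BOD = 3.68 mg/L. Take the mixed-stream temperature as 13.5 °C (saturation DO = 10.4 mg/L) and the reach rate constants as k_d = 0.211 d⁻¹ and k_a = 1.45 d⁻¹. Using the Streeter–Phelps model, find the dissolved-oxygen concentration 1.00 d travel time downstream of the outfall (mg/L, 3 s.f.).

DO ≈ 7.97 mg/L

Mixed DO = (25.4×8.79 + 2.48×2.18)/(25.4+2.48) = 228.7/27.88 = 8.202 mg/L.
Mixed L₀ = (25.4×3.68 + 2.48×182)/(27.88) = 544.8/27.88 = 19.54 mg/L.
Initial deficit D₀ = C_s − DO₀ = 10.4 − 8.202 = 2.198 mg/L.
D(1.00) = [0.211×19.54/(1.45−0.211)](e^(−0.211×1.00) − e^(−1.45×1.00)) + 2.198 e^(−1.45×1.00)
= 3.328 × (0.8098 − 0.2346) + 2.198 × 0.2346 = 2.430 mg/L.
DO = 10.4 − 2.430 = 7.970 mg/L.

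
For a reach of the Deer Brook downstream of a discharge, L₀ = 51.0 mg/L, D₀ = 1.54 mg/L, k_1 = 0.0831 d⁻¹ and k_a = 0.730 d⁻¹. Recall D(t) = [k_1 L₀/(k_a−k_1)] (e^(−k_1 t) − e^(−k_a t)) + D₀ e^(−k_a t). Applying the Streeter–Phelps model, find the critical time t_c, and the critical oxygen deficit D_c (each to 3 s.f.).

t_c ≈ 2.94 d; D_c ≈ 4.55 mg/L

At the critical point dD/dt = 0, so k_1 L₀ e^(−k_1 t) = k_a D. Substituting D(t) from the Streeter–Phelps equation and solving for t gives
t_c = ln[(k_a/k_1)(1 − D₀(k_a−k_1)/(k_1 L₀))] / (k_a−k_1).
Here k_a−k_1 = 0.6469 d⁻¹ and 1 − D₀(k_a−k_1)/(k_1 L₀) = 1 − 1.54×0.6469/(0.0831×51.0) = 0.7649, so
t_c = ln(8.785 × 0.7649) / 0.6469 = 1.905 / 0.6469 = 2.945 d.
L(t_c) = L₀ e^(−k_1 t_c) = 51.0 × 0.7829 = 39.93 mg/L, and at the critical point k_a D_c = k_1 L, so D_c = (0.0831/0.730) × 39.93 = 4.545 mg/L.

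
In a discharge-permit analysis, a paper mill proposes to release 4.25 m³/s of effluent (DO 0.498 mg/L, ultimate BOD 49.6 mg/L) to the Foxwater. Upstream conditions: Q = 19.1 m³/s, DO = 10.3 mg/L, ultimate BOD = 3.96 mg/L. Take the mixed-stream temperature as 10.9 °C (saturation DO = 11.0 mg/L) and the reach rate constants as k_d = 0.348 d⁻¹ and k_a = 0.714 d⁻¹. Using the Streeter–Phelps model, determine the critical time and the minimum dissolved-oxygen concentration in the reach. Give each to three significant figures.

t_c ≈ 1.31 d; minimum DO ≈ 7.21 mg/L

Mixed DO = (19.1×10.3 + 4.25×0.498)/(19.1+4.25) = 198.8/23.35 = 8.516 mg/L.
Mixed L₀ = (19.1×3.96 + 4.25×49.6)/(23.35) = 286.4/23.35 = 12.27 mg/L.
Initial deficit D₀ = C_s − DO₀ = 11.0 − 8.516 = 2.484 mg/L.
t_c = (1/0.3660) ln[(0.714/0.348)(1 − 2.484×0.3660/(0.348×12.27))] = 2.732 × ln(1.615) = 1.309 d.
D_c = (0.348/0.714) × 12.27 × e^(−0.348×1.309) = 0.4874 × 12.27 × 0.6341 = 3.791 mg/L.
Minimum DO = 11.0 − 3.791 = 7.209 mg/L.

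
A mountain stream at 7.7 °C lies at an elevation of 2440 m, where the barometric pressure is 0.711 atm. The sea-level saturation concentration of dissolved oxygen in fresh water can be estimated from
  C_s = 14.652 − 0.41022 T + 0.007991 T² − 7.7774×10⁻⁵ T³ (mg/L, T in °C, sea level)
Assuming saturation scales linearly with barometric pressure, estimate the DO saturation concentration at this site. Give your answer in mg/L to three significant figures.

At sea level: C_s = 14.652 − 0.41022×7.7 + 0.007991×7.7² − 7.7774×10⁻⁵×7.7³ = 11.93 mg/L.
Pressure correction: C_s' = 11.93 × 0.711 = 8.483 mg/L.

C_s ≈ 8.48 mg/L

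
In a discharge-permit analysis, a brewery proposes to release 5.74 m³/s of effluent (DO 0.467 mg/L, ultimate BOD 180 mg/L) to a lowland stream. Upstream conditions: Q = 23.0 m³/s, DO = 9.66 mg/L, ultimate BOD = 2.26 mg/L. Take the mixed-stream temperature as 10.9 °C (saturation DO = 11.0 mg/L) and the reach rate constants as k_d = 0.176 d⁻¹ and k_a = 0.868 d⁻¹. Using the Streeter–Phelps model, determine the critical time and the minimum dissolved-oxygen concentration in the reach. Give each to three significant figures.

t_c ≈ 1.73 d; minimum DO ≈ 5.35 mg/L

Mixed DO = (23.0×9.66 + 5.74×0.467)/(23.0+5.74) = 224.9/28.74 = 7.824 mg/L.
Mixed L₀ = (23.0×2.26 + 5.74×180)/(28.74) = 1085/28.74 = 37.76 mg/L.
Initial deficit D₀ = C_s − DO₀ = 11.0 − 7.824 = 3.176 mg/L.
t_c = (1/0.6920) ln[(0.868/0.176)(1 − 3.176×0.6920/(0.176×37.76))] = 1.445 × ln(3.301) = 1.726 d.
D_c = (0.176/0.868) × 37.76 × e^(−0.176×1.726) = 0.2028 × 37.76 × 0.7381 = 5.651 mg/L.
Minimum DO = 11.0 − 5.651 = 5.349 mg/L.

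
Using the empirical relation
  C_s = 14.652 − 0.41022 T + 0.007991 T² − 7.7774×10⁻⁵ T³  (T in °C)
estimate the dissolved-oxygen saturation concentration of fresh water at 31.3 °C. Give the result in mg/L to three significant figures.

C_s = 14.652 − 0.41022×31.3 + 0.007991×31.3² − 7.7774×10⁻⁵×31.3³ = 7.256 mg/L.

C_s ≈ 7.26 mg/L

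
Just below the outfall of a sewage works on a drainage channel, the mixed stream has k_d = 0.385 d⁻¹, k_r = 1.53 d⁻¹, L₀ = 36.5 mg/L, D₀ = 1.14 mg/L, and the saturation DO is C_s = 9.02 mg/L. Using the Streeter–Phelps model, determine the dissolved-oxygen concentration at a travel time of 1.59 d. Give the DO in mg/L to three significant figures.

DO ≈ 3.34 mg/L

k_d L₀/(k_r−k_d) = 0.385×36.5/(1.53−0.385) = 14.05/1.145 = 12.27 mg/L.
e^(−k_d t) = e^(−0.385×1.590) = 0.5422; e^(−k_r t) = e^(−1.53×1.590) = 0.08780.
D = 12.27 × (0.5422 − 0.08780) + 1.14 × 0.08780 = 5.577 + 0.1001 = 5.677 mg/L.
DO = C_s − D = 9.02 − 5.677 = 3.343 mg/L.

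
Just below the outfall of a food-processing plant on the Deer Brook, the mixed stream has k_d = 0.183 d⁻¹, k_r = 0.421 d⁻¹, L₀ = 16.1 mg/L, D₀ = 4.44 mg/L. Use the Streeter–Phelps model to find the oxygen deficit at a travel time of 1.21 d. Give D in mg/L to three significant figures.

k_d L₀/(k_r−k_d) = 0.183×16.1/(0.421−0.183) = 2.946/0.2380 = 12.38 mg/L.
e^(−k_d t) = e^(−0.183×1.210) = 0.8014; e^(−k_r t) = e^(−0.421×1.210) = 0.6008.
D = 12.38 × (0.8014 − 0.6008) + 4.44 × 0.6008 = 2.482 + 2.668 = 5.150 mg/L.

D ≈ 5.15 mg/L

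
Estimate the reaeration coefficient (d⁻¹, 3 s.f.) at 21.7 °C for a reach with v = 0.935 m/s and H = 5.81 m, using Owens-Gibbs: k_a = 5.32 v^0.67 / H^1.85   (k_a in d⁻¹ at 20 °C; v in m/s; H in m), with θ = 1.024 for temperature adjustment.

k_a ≈ 0.204 d⁻¹

k_a(20) = 5.32 × 0.935^0.67 / 5.81^1.85 = 5.32 × 0.9560 / 25.93 = 0.1962 d⁻¹.
k_a(21.7) = 0.1962 × 1.024^(21.7−20) = 0.1962 × 1.041 = 0.2042 d⁻¹.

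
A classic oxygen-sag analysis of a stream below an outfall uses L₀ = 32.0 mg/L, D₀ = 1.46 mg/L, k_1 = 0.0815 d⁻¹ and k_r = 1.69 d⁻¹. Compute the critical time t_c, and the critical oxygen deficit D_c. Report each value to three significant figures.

With k_r/k_1 = 20.74 and 1 − D₀(k_r−k_1)/(k_1 L₀) = 0.09954,
t_c = ln(20.74 × 0.09954) / (1.69 − 0.0815) = ln(2.064) / 1.609 = 0.7246/1.609 = 0.4505 d.
D_c = (k_1/k_r) L₀ e^(−k_1 t_c) = (0.0815/1.69) × 32.0 × e^(−0.0815×0.4505) = 0.04822 × 32.0 × 0.9639 = 1.488 mg/L.

t_c ≈ 0.451 d; D_c ≈ 1.49 mg/L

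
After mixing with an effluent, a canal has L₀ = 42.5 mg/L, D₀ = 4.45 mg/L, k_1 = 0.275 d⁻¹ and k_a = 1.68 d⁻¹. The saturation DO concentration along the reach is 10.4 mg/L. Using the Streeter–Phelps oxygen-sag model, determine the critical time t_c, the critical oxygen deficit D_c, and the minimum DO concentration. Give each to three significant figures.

With k_a/k_1 = 6.109 and 1 − D₀(k_a−k_1)/(k_1 L₀) = 0.4650,
t_c = ln(6.109 × 0.4650) / (1.68 − 0.275) = ln(2.841) / 1.405 = 1.044/1.405 = 0.7432 d.
L(t_c) = L₀ e^(−k_1 t_c) = 42.5 × 0.8152 = 34.64 mg/L, and at the critical point k_a D_c = k_1 L, so D_c = (0.275/1.68) × 34.64 = 5.671 mg/L.
Minimum DO = C_s − D_c = 10.4 − 5.671 = 4.729 mg/L.

t_c ≈ 0.743 d; D_c ≈ 5.67 mg/L; min DO ≈ 4.73 mg/L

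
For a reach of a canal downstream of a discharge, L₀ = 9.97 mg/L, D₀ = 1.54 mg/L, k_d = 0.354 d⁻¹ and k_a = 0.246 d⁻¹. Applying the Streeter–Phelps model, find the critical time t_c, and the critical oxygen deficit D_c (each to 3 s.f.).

With k_a/k_d = 0.6949 and 1 − D₀(k_a−k_d)/(k_d L₀) = 1.047,
t_c = ln(0.6949 × 1.047) / (0.246 − 0.354) = ln(0.7277) / -0.1080 = -0.3179/-0.1080 = 2.944 d.
L(t_c) = L₀ e^(−k_d t_c) = 9.97 × 0.3527 = 3.517 mg/L, and at the critical point k_a D_c = k_d L, so D_c = (0.354/0.246) × 3.517 = 5.061 mg/L.

t_c ≈ 2.94 d; D_c ≈ 5.06 mg/L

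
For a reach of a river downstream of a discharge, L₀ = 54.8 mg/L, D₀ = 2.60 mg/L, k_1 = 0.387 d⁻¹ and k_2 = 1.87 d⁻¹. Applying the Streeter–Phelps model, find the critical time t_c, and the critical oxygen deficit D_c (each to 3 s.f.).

t_c ≈ 0.927 d; D_c ≈ 7.92 mg/L

At the critical point dD/dt = 0, so k_1 L₀ e^(−k_1 t) = k_2 D. Substituting D(t) from the Streeter–Phelps equation and solving for t gives
t_c = ln[(k_2/k_1)(1 − D₀(k_2−k_1)/(k_1 L₀))] / (k_2−k_1).
Here k_2−k_1 = 1.483 d⁻¹ and 1 − D₀(k_2−k_1)/(k_1 L₀) = 1 − 2.60×1.483/(0.387×54.8) = 0.8182, so
t_c = ln(4.832 × 0.8182) / 1.483 = 1.375 / 1.483 = 0.9269 d.
L(t_c) = L₀ e^(−k_1 t_c) = 54.8 × 0.6986 = 38.28 mg/L, and at the critical point k_2 D_c = k_1 L, so D_c = (0.387/1.87) × 38.28 = 7.923 mg/L.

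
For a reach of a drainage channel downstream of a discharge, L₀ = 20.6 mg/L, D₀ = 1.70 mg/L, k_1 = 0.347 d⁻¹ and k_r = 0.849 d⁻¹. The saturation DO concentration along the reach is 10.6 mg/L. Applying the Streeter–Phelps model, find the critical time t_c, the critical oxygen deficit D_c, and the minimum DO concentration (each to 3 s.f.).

t_c ≈ 1.53 d; D_c ≈ 4.95 mg/L; min DO ≈ 5.65 mg/L

t_c = [1/(k_r−k_1)] ln[(k_r/k_1)(1 − D₀(k_r−k_1)/(k_1 L₀))]
= [1/(0.849−0.347)] ln[(0.849/0.347)(1 − 1.70×0.5020/(0.347×20.6))]
= (1/0.5020) ln[2.447 × 0.8806] = 1.992 × ln(2.155) = 1.992 × 0.7676 = 1.529 d.
D_c = (k_1/k_r) L₀ e^(−k_1 t_c) = (0.347/0.849) × 20.6 × e^(−0.347×1.529) = 0.4087 × 20.6 × 0.5883 = 4.953 mg/L.
Minimum DO = C_s − D_c = 10.6 − 4.953 = 5.647 mg/L.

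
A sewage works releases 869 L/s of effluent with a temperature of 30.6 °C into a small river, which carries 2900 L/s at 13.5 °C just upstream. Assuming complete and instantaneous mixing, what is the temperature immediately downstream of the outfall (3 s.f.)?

17.4 °C

Flow-weighted mixing: C = (Q_r C_r + Q_w C_w)/(Q_r + Q_w)
= (2900×13.5 + 869×30.6)/(2900 + 869) = 65740/3769 = 17.44 °C.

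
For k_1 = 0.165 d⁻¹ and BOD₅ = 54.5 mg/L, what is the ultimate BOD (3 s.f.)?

L₀ ≈ 97.0 mg/L

BOD₅ = L₀(1 − e^(−5k_1)) ⇒ L₀ = BOD₅ / (1 − e^(−5×0.165))
= 54.5 / (1 − 0.4382) = 54.5 / 0.5618 = 97.02 mg/L.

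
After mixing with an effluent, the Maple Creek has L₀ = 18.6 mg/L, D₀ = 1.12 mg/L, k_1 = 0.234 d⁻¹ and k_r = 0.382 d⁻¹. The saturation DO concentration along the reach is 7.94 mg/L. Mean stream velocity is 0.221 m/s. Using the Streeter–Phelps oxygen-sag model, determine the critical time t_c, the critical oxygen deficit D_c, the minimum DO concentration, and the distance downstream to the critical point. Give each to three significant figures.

t_c ≈ 3.05 d; D_c ≈ 5.58 mg/L; min DO ≈ 2.36 mg/L; x_c ≈ 58.2 km

With k_r/k_1 = 1.632 and 1 − D₀(k_r−k_1)/(k_1 L₀) = 0.9619,
t_c = ln(1.632 × 0.9619) / (0.382 − 0.234) = ln(1.570) / 0.1480 = 0.4513/0.1480 = 3.049 d.
D_c = (k_1/k_r) L₀ e^(−k_1 t_c) = (0.234/0.382) × 18.6 × e^(−0.234×3.049) = 0.6126 × 18.6 × 0.4899 = 5.582 mg/L.
Minimum DO = C_s − D_c = 7.94 − 5.582 = 2.358 mg/L.
x_c = v t_c = 0.221 m/s × 3.049 d × 86400 s/d = 58220 m ≈ 58.2 km.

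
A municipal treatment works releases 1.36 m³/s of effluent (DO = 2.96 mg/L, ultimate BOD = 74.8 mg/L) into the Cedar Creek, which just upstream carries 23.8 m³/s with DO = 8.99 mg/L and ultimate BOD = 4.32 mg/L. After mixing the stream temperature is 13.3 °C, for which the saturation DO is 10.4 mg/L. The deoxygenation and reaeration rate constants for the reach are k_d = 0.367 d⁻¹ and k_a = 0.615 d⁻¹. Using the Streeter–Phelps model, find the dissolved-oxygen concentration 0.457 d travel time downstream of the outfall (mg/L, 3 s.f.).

Mixed DO = (23.8×8.99 + 1.36×2.96)/(23.8+1.36) = 218.0/25.16 = 8.664 mg/L.
Mixed L₀ = (23.8×4.32 + 1.36×74.8)/(25.16) = 204.5/25.16 = 8.130 mg/L.
Initial deficit D₀ = C_s − DO₀ = 10.4 − 8.664 = 1.736 mg/L.
D(0.457) = [0.367×8.130/(0.615−0.367)](e^(−0.367×0.457) − e^(−0.615×0.457)) + 1.736 e^(−0.615×0.457)
= 12.03 × (0.8456 − 0.7550) + 1.736 × 0.7550 = 2.401 mg/L.
DO = 10.4 − 2.401 = 7.999 mg/L.

DO ≈ 8.00 mg/L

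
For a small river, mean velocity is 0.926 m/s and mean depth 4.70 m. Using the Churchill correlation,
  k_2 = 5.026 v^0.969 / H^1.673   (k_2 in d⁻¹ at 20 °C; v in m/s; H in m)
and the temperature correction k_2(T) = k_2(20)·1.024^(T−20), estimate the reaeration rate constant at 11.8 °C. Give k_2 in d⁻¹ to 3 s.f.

k_2 ≈ 0.288 d⁻¹

k_2(20) = 5.026 × 0.926^0.969 / 4.70^1.673 = 5.026 × 0.9282 / 13.32 = 0.3503 d⁻¹.
k_2(11.8) = 0.3503 × 1.024^(11.8−20) = 0.3503 × 0.8233 = 0.2884 d⁻¹.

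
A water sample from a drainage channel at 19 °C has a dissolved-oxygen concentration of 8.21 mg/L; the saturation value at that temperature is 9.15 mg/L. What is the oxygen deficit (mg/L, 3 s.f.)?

D = C_s − C = 9.15 − 8.21 = 0.940 mg/L.

D ≈ 0.940 mg/L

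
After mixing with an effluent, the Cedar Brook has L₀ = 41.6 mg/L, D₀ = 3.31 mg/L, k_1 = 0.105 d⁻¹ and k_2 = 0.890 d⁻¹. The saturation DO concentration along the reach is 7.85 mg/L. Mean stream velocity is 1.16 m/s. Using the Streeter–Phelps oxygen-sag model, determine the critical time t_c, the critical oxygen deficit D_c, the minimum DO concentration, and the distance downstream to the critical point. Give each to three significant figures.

At the critical point dD/dt = 0, so k_1 L₀ e^(−k_1 t) = k_2 D. Substituting D(t) from the Streeter–Phelps equation and solving for t gives
t_c = ln[(k_2/k_1)(1 − D₀(k_2−k_1)/(k_1 L₀))] / (k_2−k_1).
Here k_2−k_1 = 0.7850 d⁻¹ and 1 − D₀(k_2−k_1)/(k_1 L₀) = 1 − 3.31×0.7850/(0.105×41.6) = 0.4051, so
t_c = ln(8.476 × 0.4051) / 0.7850 = 1.234 / 0.7850 = 1.572 d.
D_c = (k_1/k_2) L₀ e^(−k_1 t_c) = (0.105/0.890) × 41.6 × e^(−0.105×1.572) = 0.1180 × 41.6 × 0.8479 = 4.161 mg/L.
Minimum DO = C_s − D_c = 7.85 − 4.161 = 3.689 mg/L.
x_c = v t_c = 1.16 m/s × 1.572 d × 86400 s/d = 157500 m ≈ 158 km.

t_c ≈ 1.57 d; D_c ≈ 4.16 mg/L; min DO ≈ 3.69 mg/L; x_c ≈ 158 km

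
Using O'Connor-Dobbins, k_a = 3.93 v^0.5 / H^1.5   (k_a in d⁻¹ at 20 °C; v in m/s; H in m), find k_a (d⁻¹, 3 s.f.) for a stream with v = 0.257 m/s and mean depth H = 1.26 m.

k_a ≈ 1.41 d⁻¹

k_a = 3.93 × 0.257^0.5 / 1.26^1.5 = 3.93 × 0.5070 / 1.414 = 1.409 d⁻¹.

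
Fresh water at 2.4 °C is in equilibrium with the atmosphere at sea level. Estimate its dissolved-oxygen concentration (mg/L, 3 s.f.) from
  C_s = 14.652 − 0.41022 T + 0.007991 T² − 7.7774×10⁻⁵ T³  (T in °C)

C_s ≈ 13.7 mg/L

C_s = 14.652 − 0.41022×2.4 + 0.007991×2.4² − 7.7774×10⁻⁵×2.4³ = 13.71 mg/L.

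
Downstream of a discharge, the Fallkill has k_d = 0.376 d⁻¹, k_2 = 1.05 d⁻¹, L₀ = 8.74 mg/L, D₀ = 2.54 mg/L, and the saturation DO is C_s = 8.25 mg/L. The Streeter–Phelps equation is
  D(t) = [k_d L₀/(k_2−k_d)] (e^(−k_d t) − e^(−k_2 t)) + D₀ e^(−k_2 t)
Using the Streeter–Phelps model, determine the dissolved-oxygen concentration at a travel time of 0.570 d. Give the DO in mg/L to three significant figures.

k_d L₀/(k_2−k_d) = 0.376×8.74/(1.05−0.376) = 3.286/0.6740 = 4.876 mg/L.
e^(−k_d t) = e^(−0.376×0.5700) = 0.8071; e^(−k_2 t) = e^(−1.05×0.5700) = 0.5496.
D = 4.876 × (0.8071 − 0.5496) + 2.54 × 0.5496 = 1.255 + 1.396 = 2.651 mg/L.
DO = C_s − D = 8.25 − 2.651 = 5.599 mg/L.

DO ≈ 5.60 mg/L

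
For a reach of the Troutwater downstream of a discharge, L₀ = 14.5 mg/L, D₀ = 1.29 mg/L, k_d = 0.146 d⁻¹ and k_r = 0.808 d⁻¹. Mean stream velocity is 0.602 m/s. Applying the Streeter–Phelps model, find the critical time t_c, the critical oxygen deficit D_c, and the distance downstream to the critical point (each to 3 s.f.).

t_c ≈ 1.80 d; D_c ≈ 2.01 mg/L; x_c ≈ 93.8 km

t_c = [1/(k_r−k_d)] ln[(k_r/k_d)(1 − D₀(k_r−k_d)/(k_d L₀))]
= [1/(0.808−0.146)] ln[(0.808/0.146)(1 − 1.29×0.6620/(0.146×14.5))]
= (1/0.6620) ln[5.534 × 0.5966] = 1.511 × ln(3.302) = 1.511 × 1.194 = 1.804 d.
L(t_c) = L₀ e^(−k_d t_c) = 14.5 × 0.7684 = 11.14 mg/L, and at the critical point k_r D_c = k_d L, so D_c = (0.146/0.808) × 11.14 = 2.013 mg/L.
x_c = v t_c = 0.602 m/s × 1.804 d × 86400 s/d = 93850 m ≈ 93.8 km.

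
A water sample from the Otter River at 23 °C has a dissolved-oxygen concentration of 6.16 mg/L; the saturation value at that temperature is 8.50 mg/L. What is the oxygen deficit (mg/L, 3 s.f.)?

D = C_s − C = 8.50 − 6.16 = 2.34 mg/L.

D ≈ 2.34 mg/L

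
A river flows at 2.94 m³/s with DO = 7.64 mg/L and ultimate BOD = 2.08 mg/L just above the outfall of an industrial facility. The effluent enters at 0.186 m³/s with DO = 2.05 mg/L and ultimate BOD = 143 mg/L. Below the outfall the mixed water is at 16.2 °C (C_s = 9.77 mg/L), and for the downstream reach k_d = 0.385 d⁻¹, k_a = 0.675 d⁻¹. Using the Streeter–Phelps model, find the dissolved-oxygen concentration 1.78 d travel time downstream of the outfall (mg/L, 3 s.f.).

Mixed DO = (2.94×7.64 + 0.186×2.05)/(2.94+0.186) = 22.84/3.126 = 7.307 mg/L.
Mixed L₀ = (2.94×2.08 + 0.186×143)/(3.126) = 32.71/3.126 = 10.46 mg/L.
Initial deficit D₀ = C_s − DO₀ = 9.77 − 7.307 = 2.463 mg/L.
D(1.78) = [0.385×10.46/(0.675−0.385)](e^(−0.385×1.78) − e^(−0.675×1.78)) + 2.463 e^(−0.675×1.78)
= 13.89 × (0.5039 − 0.3007) + 2.463 × 0.3007 = 3.564 mg/L.
DO = 9.77 − 3.564 = 6.206 mg/L.

DO ≈ 6.21 mg/L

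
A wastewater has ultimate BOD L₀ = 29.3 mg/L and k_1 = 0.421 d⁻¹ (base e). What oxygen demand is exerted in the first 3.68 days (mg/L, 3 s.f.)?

y ≈ 23.1 mg/L

y_t = L₀(1 − e^(−k_1 t)) = 29.3 × (1 − e^(−0.421×3.68))
= 29.3 × (1 − 0.2124) = 29.3 × 0.7876 = 23.08 mg/L.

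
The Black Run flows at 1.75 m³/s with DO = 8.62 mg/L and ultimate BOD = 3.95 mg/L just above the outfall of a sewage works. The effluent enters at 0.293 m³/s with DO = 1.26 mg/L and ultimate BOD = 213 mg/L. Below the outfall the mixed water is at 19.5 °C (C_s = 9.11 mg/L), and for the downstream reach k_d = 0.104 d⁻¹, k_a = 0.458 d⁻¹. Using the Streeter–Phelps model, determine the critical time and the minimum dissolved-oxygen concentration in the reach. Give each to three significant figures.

t_c ≈ 3.71 d; minimum DO ≈ 3.87 mg/L

Mixed DO = (1.75×8.62 + 0.293×1.26)/(1.75+0.293) = 15.45/2.043 = 7.564 mg/L.
Mixed L₀ = (1.75×3.95 + 0.293×213)/(2.043) = 69.32/2.043 = 33.93 mg/L.
Initial deficit D₀ = C_s − DO₀ = 9.11 − 7.564 = 1.546 mg/L.
t_c = (1/0.3540) ln[(0.458/0.104)(1 − 1.546×0.3540/(0.104×33.93))] = 2.825 × ln(3.721) = 3.712 d.
D_c = (0.104/0.458) × 33.93 × e^(−0.104×3.712) = 0.2271 × 33.93 × 0.6797 = 5.237 mg/L.
Minimum DO = 9.11 − 5.237 = 3.873 mg/L.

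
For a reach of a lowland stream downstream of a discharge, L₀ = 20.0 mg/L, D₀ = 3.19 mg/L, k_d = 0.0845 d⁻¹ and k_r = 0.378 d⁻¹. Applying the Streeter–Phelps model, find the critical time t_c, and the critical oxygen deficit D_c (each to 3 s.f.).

t_c ≈ 2.35 d; D_c ≈ 3.66 mg/L

t_c = [1/(k_r−k_d)] ln[(k_r/k_d)(1 − D₀(k_r−k_d)/(k_d L₀))]
= [1/(0.378−0.0845)] ln[(0.378/0.0845)(1 − 3.19×0.2935/(0.0845×20.0))]
= (1/0.2935) ln[4.473 × 0.4460] = 3.407 × ln(1.995) = 3.407 × 0.6907 = 2.353 d.
D_c = (k_d/k_r) L₀ e^(−k_d t_c) = (0.0845/0.378) × 20.0 × e^(−0.0845×2.353) = 0.2235 × 20.0 × 0.8197 = 3.665 mg/L.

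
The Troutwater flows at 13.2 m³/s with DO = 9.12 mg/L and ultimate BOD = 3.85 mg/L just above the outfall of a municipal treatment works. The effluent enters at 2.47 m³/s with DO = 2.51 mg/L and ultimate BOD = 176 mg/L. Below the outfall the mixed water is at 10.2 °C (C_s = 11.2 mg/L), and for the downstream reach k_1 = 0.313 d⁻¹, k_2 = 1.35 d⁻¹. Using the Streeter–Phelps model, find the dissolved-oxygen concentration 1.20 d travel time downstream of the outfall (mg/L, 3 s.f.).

Mixed DO = (13.2×9.12 + 2.47×2.51)/(13.2+2.47) = 126.6/15.67 = 8.078 mg/L.
Mixed L₀ = (13.2×3.85 + 2.47×176)/(15.67) = 485.5/15.67 = 30.99 mg/L.
Initial deficit D₀ = C_s − DO₀ = 11.2 − 8.078 = 3.122 mg/L.
D(1.20) = [0.313×30.99/(1.35−0.313)](e^(−0.313×1.20) − e^(−1.35×1.20)) + 3.122 e^(−1.35×1.20)
= 9.352 × (0.6869 − 0.1979) + 3.122 × 0.1979 = 5.191 mg/L.
DO = 11.2 − 5.191 = 6.009 mg/L.

DO ≈ 6.01 mg/L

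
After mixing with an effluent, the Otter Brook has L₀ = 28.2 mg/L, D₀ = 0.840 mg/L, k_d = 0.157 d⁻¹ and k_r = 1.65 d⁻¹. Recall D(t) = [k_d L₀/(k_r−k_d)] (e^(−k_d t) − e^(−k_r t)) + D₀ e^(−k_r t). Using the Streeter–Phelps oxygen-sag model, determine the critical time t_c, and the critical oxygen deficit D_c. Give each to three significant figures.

t_c ≈ 1.35 d; D_c ≈ 2.17 mg/L

With k_r/k_d = 10.51 and 1 − D₀(k_r−k_d)/(k_d L₀) = 0.7167,
t_c = ln(10.51 × 0.7167) / (1.65 − 0.157) = ln(7.533) / 1.493 = 2.019/1.493 = 1.352 d.
L(t_c) = L₀ e^(−k_d t_c) = 28.2 × 0.8087 = 22.81 mg/L, and at the critical point k_r D_c = k_d L, so D_c = (0.157/1.65) × 22.81 = 2.170 mg/L.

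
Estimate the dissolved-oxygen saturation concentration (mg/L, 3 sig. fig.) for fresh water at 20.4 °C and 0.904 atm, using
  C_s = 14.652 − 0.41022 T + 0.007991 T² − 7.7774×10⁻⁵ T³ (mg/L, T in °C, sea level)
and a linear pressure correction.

At sea level: C_s = 14.652 − 0.41022×20.4 + 0.007991×20.4² − 7.7774×10⁻⁵×20.4³ = 8.949 mg/L.
Pressure correction: C_s' = 8.949 × 0.904 = 8.090 mg/L.

C_s ≈ 8.09 mg/L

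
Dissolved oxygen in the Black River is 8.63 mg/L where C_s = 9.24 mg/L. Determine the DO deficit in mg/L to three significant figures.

D = C_s − C = 9.24 − 8.63 = 0.610 mg/L.

D ≈ 0.610 mg/L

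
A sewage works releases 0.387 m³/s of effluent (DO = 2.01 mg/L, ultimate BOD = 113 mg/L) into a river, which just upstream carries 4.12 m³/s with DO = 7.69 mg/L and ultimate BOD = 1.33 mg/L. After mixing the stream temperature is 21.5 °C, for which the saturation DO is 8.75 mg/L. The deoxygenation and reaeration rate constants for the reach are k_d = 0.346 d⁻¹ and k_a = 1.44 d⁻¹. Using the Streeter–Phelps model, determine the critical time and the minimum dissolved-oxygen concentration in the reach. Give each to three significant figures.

Mixed DO = (4.12×7.69 + 0.387×2.01)/(4.12+0.387) = 32.46/4.507 = 7.202 mg/L.
Mixed L₀ = (4.12×1.33 + 0.387×113)/(4.507) = 49.21/4.507 = 10.92 mg/L.
Initial deficit D₀ = C_s − DO₀ = 8.75 − 7.202 = 1.548 mg/L.
t_c = (1/1.094) ln[(1.44/0.346)(1 − 1.548×1.094/(0.346×10.92))] = 0.9141 × ln(2.297) = 0.7600 d.
D_c = (0.346/1.44) × 10.92 × e^(−0.346×0.7600) = 0.2403 × 10.92 × 0.7688 = 2.017 mg/L.
Minimum DO = 8.75 − 2.017 = 6.733 mg/L.

t_c ≈ 0.760 d; minimum DO ≈ 6.73 mg/L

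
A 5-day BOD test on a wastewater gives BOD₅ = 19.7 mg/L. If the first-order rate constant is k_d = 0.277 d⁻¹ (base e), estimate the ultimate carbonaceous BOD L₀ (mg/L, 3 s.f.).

BOD₅ = L₀(1 − e^(−5k_d)) ⇒ L₀ = BOD₅ / (1 − e^(−5×0.277))
= 19.7 / (1 − 0.2503) = 19.7 / 0.7497 = 26.28 mg/L.

L₀ ≈ 26.3 mg/L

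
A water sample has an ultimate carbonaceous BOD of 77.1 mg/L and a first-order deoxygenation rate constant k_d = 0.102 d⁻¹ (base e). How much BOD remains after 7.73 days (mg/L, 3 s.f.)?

L_t = L₀ e^(−k_d t) = 77.1 × e^(−0.102×7.73) = 77.1 × 0.4545 = 35.05 mg/L.

L ≈ 35.0 mg/L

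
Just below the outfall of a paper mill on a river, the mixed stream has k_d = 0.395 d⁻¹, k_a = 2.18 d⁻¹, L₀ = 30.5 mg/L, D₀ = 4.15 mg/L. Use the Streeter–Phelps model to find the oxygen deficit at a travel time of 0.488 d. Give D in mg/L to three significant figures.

D ≈ 4.67 mg/L

k_d L₀/(k_a−k_d) = 0.395×30.5/(2.18−0.395) = 12.05/1.785 = 6.749 mg/L.
e^(−k_d t) = e^(−0.395×0.4880) = 0.8247; e^(−k_a t) = e^(−2.18×0.4880) = 0.3451.
D = 6.749 × (0.8247 − 0.3451) + 4.15 × 0.3451 = 3.237 + 1.432 = 4.669 mg/L.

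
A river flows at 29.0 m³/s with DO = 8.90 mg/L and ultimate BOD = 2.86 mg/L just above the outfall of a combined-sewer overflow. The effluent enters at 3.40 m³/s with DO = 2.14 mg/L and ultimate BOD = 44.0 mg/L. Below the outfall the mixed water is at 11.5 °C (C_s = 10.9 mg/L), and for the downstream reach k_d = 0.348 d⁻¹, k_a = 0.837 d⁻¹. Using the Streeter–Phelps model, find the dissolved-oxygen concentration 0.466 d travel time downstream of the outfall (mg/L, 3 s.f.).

DO ≈ 8.18 mg/L

Mixed DO = (29.0×8.90 + 3.40×2.14)/(29.0+3.40) = 265.4/32.40 = 8.191 mg/L.
Mixed L₀ = (29.0×2.86 + 3.40×44.0)/(32.40) = 232.5/32.40 = 7.177 mg/L.
Initial deficit D₀ = C_s − DO₀ = 10.9 − 8.191 = 2.709 mg/L.
D(0.466) = [0.348×7.177/(0.837−0.348)](e^(−0.348×0.466) − e^(−0.837×0.466)) + 2.709 e^(−0.837×0.466)
= 5.108 × (0.8503 − 0.6770) + 2.709 × 0.6770 = 2.719 mg/L.
DO = 10.9 − 2.719 = 8.181 mg/L.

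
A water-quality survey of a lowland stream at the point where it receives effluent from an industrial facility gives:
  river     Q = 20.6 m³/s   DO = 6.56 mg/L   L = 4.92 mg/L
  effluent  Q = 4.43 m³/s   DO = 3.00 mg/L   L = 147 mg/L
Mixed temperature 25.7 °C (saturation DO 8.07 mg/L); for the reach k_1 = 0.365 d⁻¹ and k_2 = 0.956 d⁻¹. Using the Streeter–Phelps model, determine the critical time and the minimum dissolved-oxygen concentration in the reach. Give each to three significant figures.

t_c ≈ 1.42 d; minimum DO ≈ 1.24 mg/L

Mixed DO = (20.6×6.56 + 4.43×3.00)/(20.6+4.43) = 148.4/25.03 = 5.930 mg/L.
Mixed L₀ = (20.6×4.92 + 4.43×147)/(25.03) = 752.6/25.03 = 30.07 mg/L.
Initial deficit D₀ = C_s − DO₀ = 8.07 − 5.930 = 2.140 mg/L.
t_c = (1/0.5910) ln[(0.956/0.365)(1 − 2.140×0.5910/(0.365×30.07))] = 1.692 × ln(2.317) = 1.422 d.
D_c = (0.365/0.956) × 30.07 × e^(−0.365×1.422) = 0.3818 × 30.07 × 0.5951 = 6.831 mg/L.
Minimum DO = 8.07 − 6.831 = 1.239 mg/L.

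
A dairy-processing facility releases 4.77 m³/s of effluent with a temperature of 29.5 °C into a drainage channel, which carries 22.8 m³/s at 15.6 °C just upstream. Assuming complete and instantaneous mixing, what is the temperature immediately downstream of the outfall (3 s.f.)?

18.0 °C

Flow-weighted mixing: C = (Q_r C_r + Q_w C_w)/(Q_r + Q_w)
= (22.8×15.6 + 4.77×29.5)/(22.8 + 4.77) = 496.4/27.57 = 18.00 °C.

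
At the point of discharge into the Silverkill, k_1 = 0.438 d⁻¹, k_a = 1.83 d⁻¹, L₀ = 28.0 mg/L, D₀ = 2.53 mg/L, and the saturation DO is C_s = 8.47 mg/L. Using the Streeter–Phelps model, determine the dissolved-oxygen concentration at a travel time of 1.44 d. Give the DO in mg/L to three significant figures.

DO ≈ 4.23 mg/L

k_1 L₀/(k_a−k_1) = 0.438×28.0/(1.83−0.438) = 12.26/1.392 = 8.810 mg/L.
e^(−k_1 t) = e^(−0.438×1.440) = 0.5322; e^(−k_a t) = e^(−1.83×1.440) = 0.07170.
D = 8.810 × (0.5322 − 0.07170) + 2.53 × 0.07170 = 4.057 + 0.1814 = 4.239 mg/L.
DO = C_s − D = 8.47 − 4.239 = 4.231 mg/L.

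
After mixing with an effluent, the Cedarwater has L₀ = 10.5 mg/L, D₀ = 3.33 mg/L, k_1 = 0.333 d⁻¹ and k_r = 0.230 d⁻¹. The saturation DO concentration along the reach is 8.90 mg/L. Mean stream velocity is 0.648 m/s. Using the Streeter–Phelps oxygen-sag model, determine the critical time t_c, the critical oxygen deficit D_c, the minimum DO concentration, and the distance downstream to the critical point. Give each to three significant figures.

t_c ≈ 2.68 d; D_c ≈ 6.22 mg/L; min DO ≈ 2.68 mg/L; x_c ≈ 150 km

t_c = [1/(k_r−k_1)] ln[(k_r/k_1)(1 − D₀(k_r−k_1)/(k_1 L₀))]
= [1/(0.230−0.333)] ln[(0.230/0.333)(1 − 3.33×-0.1030/(0.333×10.5))]
= (1/-0.1030) ln[0.6907 × 1.098] = -9.709 × ln(0.7584) = -9.709 × -0.2765 = 2.684 d.
L(t_c) = L₀ e^(−k_1 t_c) = 10.5 × 0.4091 = 4.295 mg/L, and at the critical point k_r D_c = k_1 L, so D_c = (0.333/0.230) × 4.295 = 6.219 mg/L.
Minimum DO = C_s − D_c = 8.90 − 6.219 = 2.681 mg/L.
x_c = v t_c = 0.648 m/s × 2.684 d × 86400 s/d = 150300 m ≈ 150 km.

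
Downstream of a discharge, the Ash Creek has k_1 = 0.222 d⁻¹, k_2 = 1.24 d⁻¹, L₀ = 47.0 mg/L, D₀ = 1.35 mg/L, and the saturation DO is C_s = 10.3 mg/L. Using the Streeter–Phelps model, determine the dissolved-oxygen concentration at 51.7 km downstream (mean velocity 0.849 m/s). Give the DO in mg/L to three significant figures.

DO ≈ 5.25 mg/L

Travel time t = x/v = 51.7 km / (0.849 m/s) = 51700 m / 0.849 m/s = 60900 s = 0.7048 d.
k_1 L₀/(k_2−k_1) = 0.222×47.0/(1.24−0.222) = 10.43/1.018 = 10.25 mg/L.
e^(−k_1 t) = e^(−0.222×0.7048) = 0.8552; e^(−k_2 t) = e^(−1.24×0.7048) = 0.4173.
D = 10.25 × (0.8552 − 0.4173) + 1.35 × 0.4173 = 4.488 + 0.5634 = 5.051 mg/L.
DO = C_s − D = 10.3 − 5.051 = 5.249 mg/L.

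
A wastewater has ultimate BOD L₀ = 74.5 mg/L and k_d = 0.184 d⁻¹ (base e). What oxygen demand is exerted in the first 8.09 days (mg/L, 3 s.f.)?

y ≈ 57.7 mg/L

y_t = L₀(1 − e^(−k_d t)) = 74.5 × (1 − e^(−0.184×8.09))
= 74.5 × (1 − 0.2257) = 74.5 × 0.7743 = 57.69 mg/L.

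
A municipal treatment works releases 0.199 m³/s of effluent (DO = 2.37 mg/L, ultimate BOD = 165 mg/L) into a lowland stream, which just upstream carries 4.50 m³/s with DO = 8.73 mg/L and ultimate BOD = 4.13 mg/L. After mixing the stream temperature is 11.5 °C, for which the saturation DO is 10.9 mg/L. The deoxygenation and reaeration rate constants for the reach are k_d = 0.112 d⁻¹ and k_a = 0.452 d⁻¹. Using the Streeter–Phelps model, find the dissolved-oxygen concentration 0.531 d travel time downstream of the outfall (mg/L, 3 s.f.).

DO ≈ 8.42 mg/L

Mixed DO = (4.50×8.73 + 0.199×2.37)/(4.50+0.199) = 39.76/4.699 = 8.461 mg/L.
Mixed L₀ = (4.50×4.13 + 0.199×165)/(4.699) = 51.42/4.699 = 10.94 mg/L.
Initial deficit D₀ = C_s − DO₀ = 10.9 − 8.461 = 2.439 mg/L.
D(0.531) = [0.112×10.94/(0.452−0.112)](e^(−0.112×0.531) − e^(−0.452×0.531)) + 2.439 e^(−0.452×0.531)
= 3.605 × (0.9423 − 0.7866) + 2.439 × 0.7866 = 2.480 mg/L.
DO = 10.9 − 2.480 = 8.420 mg/L.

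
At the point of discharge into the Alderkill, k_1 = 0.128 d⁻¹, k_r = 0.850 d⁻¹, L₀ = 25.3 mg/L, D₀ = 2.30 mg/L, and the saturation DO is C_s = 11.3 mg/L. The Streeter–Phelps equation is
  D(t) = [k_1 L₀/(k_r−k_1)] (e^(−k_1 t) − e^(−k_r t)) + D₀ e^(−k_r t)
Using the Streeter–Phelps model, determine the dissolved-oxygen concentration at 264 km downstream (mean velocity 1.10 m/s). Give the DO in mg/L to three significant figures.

DO ≈ 8.36 mg/L

Travel time t = x/v = 264 km / (1.10 m/s) = 264000 m / 1.10 m/s = 240000 s = 2.778 d.
k_1 L₀/(k_r−k_1) = 0.128×25.3/(0.850−0.128) = 3.238/0.7220 = 4.485 mg/L.
e^(−k_1 t) = e^(−0.128×2.778) = 0.7008; e^(−k_r t) = e^(−0.850×2.778) = 0.09432.
D = 4.485 × (0.7008 − 0.09432) + 2.30 × 0.09432 = 2.720 + 0.2169 = 2.937 mg/L.
DO = C_s − D = 11.3 − 2.937 = 8.363 mg/L.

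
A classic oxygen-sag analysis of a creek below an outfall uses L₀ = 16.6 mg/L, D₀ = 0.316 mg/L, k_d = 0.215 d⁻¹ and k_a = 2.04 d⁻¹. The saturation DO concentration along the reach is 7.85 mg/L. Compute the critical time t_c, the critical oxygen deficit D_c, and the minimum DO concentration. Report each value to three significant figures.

t_c ≈ 1.14 d; D_c ≈ 1.37 mg/L; min DO ≈ 6.48 mg/L

t_c = [1/(k_a−k_d)] ln[(k_a/k_d)(1 − D₀(k_a−k_d)/(k_d L₀))]
= [1/(2.04−0.215)] ln[(2.04/0.215)(1 − 0.316×1.825/(0.215×16.6))]
= (1/1.825) ln[9.488 × 0.8384] = 0.5479 × ln(7.955) = 0.5479 × 2.074 = 1.136 d.
D_c = (k_d/k_a) L₀ e^(−k_d t_c) = (0.215/2.04) × 16.6 × e^(−0.215×1.136) = 0.1054 × 16.6 × 0.7832 = 1.370 mg/L.
Minimum DO = C_s − D_c = 7.85 − 1.370 = 6.480 mg/L.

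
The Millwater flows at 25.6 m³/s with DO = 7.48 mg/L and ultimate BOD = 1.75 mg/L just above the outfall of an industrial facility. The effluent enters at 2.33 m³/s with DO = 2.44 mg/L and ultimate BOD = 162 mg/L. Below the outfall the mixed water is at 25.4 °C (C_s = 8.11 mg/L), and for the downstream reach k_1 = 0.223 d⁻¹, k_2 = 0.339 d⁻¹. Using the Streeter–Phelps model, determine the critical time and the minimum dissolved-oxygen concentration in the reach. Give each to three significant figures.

t_c ≈ 3.29 d; minimum DO ≈ 3.34 mg/L

Mixed DO = (25.6×7.48 + 2.33×2.44)/(25.6+2.33) = 197.2/27.93 = 7.060 mg/L.
Mixed L₀ = (25.6×1.75 + 2.33×162)/(27.93) = 422.3/27.93 = 15.12 mg/L.
Initial deficit D₀ = C_s − DO₀ = 8.11 − 7.060 = 1.050 mg/L.
t_c = (1/0.1160) ln[(0.339/0.223)(1 − 1.050×0.1160/(0.223×15.12))] = 8.621 × ln(1.465) = 3.293 d.
D_c = (0.223/0.339) × 15.12 × e^(−0.223×3.293) = 0.6578 × 15.12 × 0.4798 = 4.772 mg/L.
Minimum DO = 8.11 − 4.772 = 3.338 mg/L.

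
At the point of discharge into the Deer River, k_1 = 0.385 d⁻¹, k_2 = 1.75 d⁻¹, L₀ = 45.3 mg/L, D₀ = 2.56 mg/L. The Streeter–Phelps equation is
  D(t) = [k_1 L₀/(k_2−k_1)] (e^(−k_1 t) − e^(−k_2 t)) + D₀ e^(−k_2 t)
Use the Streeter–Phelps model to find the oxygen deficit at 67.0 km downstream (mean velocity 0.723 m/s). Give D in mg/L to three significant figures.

Travel time t = x/v = 67.0 km / (0.723 m/s) = 67000 m / 0.723 m/s = 92670 s = 1.073 d.
k_1 L₀/(k_2−k_1) = 0.385×45.3/(1.75−0.385) = 17.44/1.365 = 12.78 mg/L.
e^(−k_1 t) = e^(−0.385×1.073) = 0.6617; e^(−k_2 t) = e^(−1.75×1.073) = 0.1531.
D = 12.78 × (0.6617 − 0.1531) + 2.56 × 0.1531 = 6.499 + 0.3918 = 6.891 mg/L.

D ≈ 6.89 mg/L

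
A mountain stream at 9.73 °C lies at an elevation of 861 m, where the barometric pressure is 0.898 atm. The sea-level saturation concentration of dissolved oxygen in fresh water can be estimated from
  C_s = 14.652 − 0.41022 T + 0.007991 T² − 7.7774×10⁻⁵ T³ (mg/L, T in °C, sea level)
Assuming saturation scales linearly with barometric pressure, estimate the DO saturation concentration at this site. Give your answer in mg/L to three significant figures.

C_s ≈ 10.2 mg/L

At sea level: C_s = 14.652 − 0.41022×9.73 + 0.007991×9.73² − 7.7774×10⁻⁵×9.73³ = 11.35 mg/L.
Pressure correction: C_s' = 11.35 × 0.898 = 10.19 mg/L.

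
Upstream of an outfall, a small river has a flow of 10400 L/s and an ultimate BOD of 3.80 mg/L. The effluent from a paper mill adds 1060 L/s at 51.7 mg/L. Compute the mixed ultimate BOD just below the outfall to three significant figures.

Flow-weighted mixing: C = (Q_r C_r + Q_w C_w)/(Q_r + Q_w)
= (10400×3.80 + 1060×51.7)/(10400 + 1060) = 94320/11460 = 8.231 mg/L.

8.23 mg/L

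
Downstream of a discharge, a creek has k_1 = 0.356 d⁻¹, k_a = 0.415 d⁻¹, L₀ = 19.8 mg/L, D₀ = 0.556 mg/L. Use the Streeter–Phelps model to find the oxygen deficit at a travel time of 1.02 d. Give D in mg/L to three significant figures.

k_1 L₀/(k_a−k_1) = 0.356×19.8/(0.415−0.356) = 7.049/0.05900 = 119.5 mg/L.
e^(−k_1 t) = e^(−0.356×1.020) = 0.6955; e^(−k_a t) = e^(−0.415×1.020) = 0.6549.
D = 119.5 × (0.6955 − 0.6549) + 0.556 × 0.6549 = 4.853 + 0.3641 = 5.217 mg/L.

D ≈ 5.22 mg/L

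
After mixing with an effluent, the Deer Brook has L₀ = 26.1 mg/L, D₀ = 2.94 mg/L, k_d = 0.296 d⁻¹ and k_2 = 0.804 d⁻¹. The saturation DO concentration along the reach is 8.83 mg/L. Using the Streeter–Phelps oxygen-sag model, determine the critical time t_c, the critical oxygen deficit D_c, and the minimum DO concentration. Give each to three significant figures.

t_c ≈ 1.54 d; D_c ≈ 6.08 mg/L; min DO ≈ 2.75 mg/L

With k_2/k_d = 2.716 and 1 − D₀(k_2−k_d)/(k_d L₀) = 0.8067,
t_c = ln(2.716 × 0.8067) / (0.804 − 0.296) = ln(2.191) / 0.5080 = 0.7844/0.5080 = 1.544 d.
L(t_c) = L₀ e^(−k_d t_c) = 26.1 × 0.6331 = 16.53 mg/L, and at the critical point k_2 D_c = k_d L, so D_c = (0.296/0.804) × 16.53 = 6.084 mg/L.
Minimum DO = C_s − D_c = 8.83 − 6.084 = 2.746 mg/L.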